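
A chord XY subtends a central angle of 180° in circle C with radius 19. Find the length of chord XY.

Drop a perpendicular from the center to the chord, bisecting both the chord and the central angle.
Each half-chord = r sin(θ/2) = 19 sin(90°).
The full chord = 2 × 19 × sin(90°) = 38.

38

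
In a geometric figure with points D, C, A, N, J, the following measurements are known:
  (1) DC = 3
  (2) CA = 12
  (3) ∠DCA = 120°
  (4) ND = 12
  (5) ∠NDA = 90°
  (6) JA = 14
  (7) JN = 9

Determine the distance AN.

Step 1: By the law of cosines on triangle DCA: DA² = 3² + 12² − 2·3·12·cos(120°) = 189, so DA = 3·√21.
Step 2: By the law of cosines on triangle ADN: AN² = (3·√21)² + 12² − 2·3·√21·12·cos(90°) = 333, so AN = 3·√37.

Therefore, the length of AN = 3·√37.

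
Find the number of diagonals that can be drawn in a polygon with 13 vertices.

Total line segments between 13 vertices = C(13,2) = 78.
Subtract the 13 sides: 78 - 13 = 65 diagonals.

65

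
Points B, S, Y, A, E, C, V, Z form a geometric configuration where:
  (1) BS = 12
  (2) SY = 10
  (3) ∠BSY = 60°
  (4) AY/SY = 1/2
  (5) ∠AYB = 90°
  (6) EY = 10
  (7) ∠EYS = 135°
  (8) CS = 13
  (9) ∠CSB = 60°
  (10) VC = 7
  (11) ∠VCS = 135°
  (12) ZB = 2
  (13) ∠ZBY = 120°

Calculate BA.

From the given relations: AY = 1/2·SY = 1/2·10 = 5.
Step 1: By the law of cosines on triangle BSY: BY² = 12² + 10² − 2·12·10·cos(60°) = 124, so BY = 2·√31.
Step 2: By the law of cosines on triangle BYA: BA² = (2·√31)² + 5² − 2·2·√31·5·cos(90°) = 149, so BA = √149.

Therefore, the length of BA = √149.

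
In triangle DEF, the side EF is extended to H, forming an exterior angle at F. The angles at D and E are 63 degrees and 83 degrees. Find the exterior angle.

By the exterior angle theorem, an exterior angle of a triangle equals the sum of the two remote interior angles.
Exterior angle = angle D + angle E
Exterior angle = 63 + 83 = 146 degrees

146 degrees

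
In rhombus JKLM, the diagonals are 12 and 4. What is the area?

Area of a rhombus = (d1 * d2) / 2
Area = (12 * 4) / 2
Area = 48 / 2
Area = 24

24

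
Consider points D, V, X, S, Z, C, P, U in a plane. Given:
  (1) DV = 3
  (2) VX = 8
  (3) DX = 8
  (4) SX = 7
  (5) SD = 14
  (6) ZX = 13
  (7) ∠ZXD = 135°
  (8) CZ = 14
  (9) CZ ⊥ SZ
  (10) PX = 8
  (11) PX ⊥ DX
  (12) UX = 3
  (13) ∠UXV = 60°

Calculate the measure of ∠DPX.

Step 1: By the law of cosines on triangle PXD: PD² = 8² + 8² − 2·8·8·cos(90°) = 128, so PD = 8·√2.
Step 2: By the inverse law of cosines on triangle DPX: cos(∠DPX) = ((8·√2)² + 8² − 8²) / (2·8·√2·8) = 128/181.02 = 0.7071, so ∠DPX = 45°.

Therefore, the measure of angle ∠DPX = 45°.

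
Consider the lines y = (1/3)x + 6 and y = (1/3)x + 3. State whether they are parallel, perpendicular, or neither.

Slope of line 1: m1 = 1/3
Slope of line 2: m2 = 1/3
Since m1 = m2 = 1/3, the lines are parallel.

Parallel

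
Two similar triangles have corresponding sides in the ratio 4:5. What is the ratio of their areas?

Area scales with the square of linear dimensions. If every length is multiplied by 4/5, then the area is multiplied by (4/5)^2 = 16/25.
The area ratio is 16:25.

16:25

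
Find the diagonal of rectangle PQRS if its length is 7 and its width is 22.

A rectangle's diagonal splits it into two right triangles, with the diagonal as the hypotenuse.
By the Pythagorean theorem, d^2 = 7^2 + 22^2 = 533.
Therefore d = sqrt(533).

sqrt(533)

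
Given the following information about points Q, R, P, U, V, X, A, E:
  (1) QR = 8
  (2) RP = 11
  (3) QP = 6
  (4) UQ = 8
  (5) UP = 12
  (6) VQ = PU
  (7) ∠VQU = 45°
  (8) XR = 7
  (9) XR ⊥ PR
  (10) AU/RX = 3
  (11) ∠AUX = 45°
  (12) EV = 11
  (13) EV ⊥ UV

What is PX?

Step 1: By the law of cosines on triangle PRX: PX² = 11² + 7² − 2·11·7·cos(90°) = 170, so PX = √170.

Therefore, the length of PX = √170.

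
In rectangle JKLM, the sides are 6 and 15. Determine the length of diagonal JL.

A rectangle's diagonal splits it into two right triangles, with the diagonal as the hypotenuse.
By the Pythagorean theorem, d^2 = 6^2 + 15^2 = 261.
Therefore d = sqrt(261) = 3*sqrt(29).

3*sqrt(29)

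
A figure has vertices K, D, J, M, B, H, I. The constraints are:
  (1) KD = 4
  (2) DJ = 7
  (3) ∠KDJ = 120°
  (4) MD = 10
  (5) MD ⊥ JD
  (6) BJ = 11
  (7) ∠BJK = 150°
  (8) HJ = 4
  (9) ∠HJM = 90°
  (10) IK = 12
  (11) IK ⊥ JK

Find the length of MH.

Step 1: By the law of cosines on triangle JDM: JM² = 7² + 10² − 2·7·10·cos(90°) = 149, so JM = √149.
Step 2: By the law of cosines on triangle MJH: MH² = √149² + 4² − 2·√149·4·cos(90°) = 165, so MH = √165.

Therefore, the length of MH = √165.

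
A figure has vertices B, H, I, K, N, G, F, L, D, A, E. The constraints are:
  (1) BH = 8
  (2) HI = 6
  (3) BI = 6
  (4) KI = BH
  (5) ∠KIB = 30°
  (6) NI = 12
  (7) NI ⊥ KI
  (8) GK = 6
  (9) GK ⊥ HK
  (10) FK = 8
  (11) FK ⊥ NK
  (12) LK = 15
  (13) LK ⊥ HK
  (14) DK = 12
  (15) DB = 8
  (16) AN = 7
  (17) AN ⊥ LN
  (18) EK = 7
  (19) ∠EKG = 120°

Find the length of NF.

From the given relations: KI = BH = 8.
Step 1: By the law of cosines on triangle NIK: NK² = 12² + 8² − 2·12·8·cos(90°) = 208, so NK = 4·√13.
Step 2: By the law of cosines on triangle NKF: NF² = (4·√13)² + 8² − 2·4·√13·8·cos(90°) = 272, so NF = 4·√17.

Therefore, the length of NF = 4·√17.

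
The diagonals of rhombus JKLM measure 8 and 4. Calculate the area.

The diagonals of a rhombus divide it into four right triangles.
Each triangle has legs 8/ 2 = 4 and 4/2 = 2, so each has area (1/2)*4*2 = 4.
Four such triangles give total area = (d1 * d2) / 2 = 16.

16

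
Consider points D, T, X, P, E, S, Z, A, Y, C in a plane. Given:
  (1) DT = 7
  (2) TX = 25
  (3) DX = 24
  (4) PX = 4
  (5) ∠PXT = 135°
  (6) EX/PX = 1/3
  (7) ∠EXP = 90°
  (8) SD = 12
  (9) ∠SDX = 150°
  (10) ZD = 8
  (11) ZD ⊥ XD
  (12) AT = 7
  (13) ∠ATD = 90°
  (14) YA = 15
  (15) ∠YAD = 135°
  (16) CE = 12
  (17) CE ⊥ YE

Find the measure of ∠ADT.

Step 1: By the law of cosines on triangle DTA: DA² = 7² + 7² − 2·7·7·cos(90°) = 98, so DA = 7·√2.
Step 2: By the inverse law of cosines on triangle ADT: cos(∠ADT) = ((7·√2)² + 7² − 7²) / (2·7·√2·7) = 98/138.59 = 0.7071, so ∠ADT = 45°.

Therefore, the measure of angle ∠ADT = 45°.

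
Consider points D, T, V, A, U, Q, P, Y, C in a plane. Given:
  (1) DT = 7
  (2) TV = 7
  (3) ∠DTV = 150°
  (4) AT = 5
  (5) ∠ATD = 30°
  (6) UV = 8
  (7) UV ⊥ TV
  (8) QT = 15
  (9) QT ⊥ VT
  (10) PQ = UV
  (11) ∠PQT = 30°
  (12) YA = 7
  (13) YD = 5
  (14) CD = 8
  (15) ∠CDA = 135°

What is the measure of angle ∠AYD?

Step 1: By the law of cosines on triangle ATD: AD² = 5² + 7² − 2·5·7·cos(30°) = 13.38, so AD ≈ 3.66.
Step 2: By the inverse law of cosines on triangle AYD: cos(∠AYD) = (7² + 5² − 3.66²) / (2·7·5) = 60.62/70 = 0.866, so ∠AYD = 30°.

Therefore, the measure of angle ∠AYD = 30°.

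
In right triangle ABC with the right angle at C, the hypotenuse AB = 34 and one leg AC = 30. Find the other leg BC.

BC = sqrt(34^2 - 30^2) = sqrt(256) = 16

16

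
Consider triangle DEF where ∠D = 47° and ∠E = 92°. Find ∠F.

angle F = 180 - 47 - 92 = 41 degrees.

41 degrees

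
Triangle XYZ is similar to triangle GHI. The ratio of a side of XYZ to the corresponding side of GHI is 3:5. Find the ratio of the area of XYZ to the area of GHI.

Area ratio = (side ratio)^2 = (3/5)^2 = 9:25.

9:25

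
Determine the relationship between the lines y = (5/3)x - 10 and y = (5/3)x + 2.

Slope of line 1: m1 = 5/3
Slope of line 2: m2 = 5/3
m1 = m2, so the lines are parallel.

Parallel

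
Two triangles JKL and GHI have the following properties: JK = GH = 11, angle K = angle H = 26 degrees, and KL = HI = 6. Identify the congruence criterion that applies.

The given information provides:
JK = GH = 11, angle K = angle H = 26 degrees, and KL = HI = 6
This matches the SAS congruence theorem.
Two pairs of corresponding sides and the included angle are equal (Side-Angle-Side).

SAS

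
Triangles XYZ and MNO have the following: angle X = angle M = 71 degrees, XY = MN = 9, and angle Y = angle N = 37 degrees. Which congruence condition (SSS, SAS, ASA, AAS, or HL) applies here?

The given information matches ASA: Two pairs of corresponding angles and the included side are equal (Angle-Side-Angle).

ASA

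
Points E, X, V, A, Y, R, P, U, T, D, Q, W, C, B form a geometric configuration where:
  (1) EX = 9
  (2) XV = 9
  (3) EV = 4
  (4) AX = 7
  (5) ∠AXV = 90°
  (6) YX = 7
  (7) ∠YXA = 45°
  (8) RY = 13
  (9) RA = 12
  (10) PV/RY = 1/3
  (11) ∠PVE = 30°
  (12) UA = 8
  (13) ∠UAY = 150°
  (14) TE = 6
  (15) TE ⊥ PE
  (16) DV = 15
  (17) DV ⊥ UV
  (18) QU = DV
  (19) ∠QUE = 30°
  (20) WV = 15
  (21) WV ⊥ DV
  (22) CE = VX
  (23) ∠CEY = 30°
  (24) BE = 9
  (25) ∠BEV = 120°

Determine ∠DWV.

Step 1: By the law of cosines on triangle WVD: WD² = 15² + 15² − 2·15·15·cos(90°) = 450, so WD = 15·√2.
Step 2: By the inverse law of cosines on triangle DWV: cos(∠DWV) = ((15·√2)² + 15² − 15²) / (2·15·√2·15) = 450/636.4 = 0.7071, so ∠DWV = 45°.

Therefore, the measure of angle ∠DWV = 45°.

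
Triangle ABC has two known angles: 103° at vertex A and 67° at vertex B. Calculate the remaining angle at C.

By the triangle angle sum property, the three interior angles of any triangle add up to 180°.
We know angle A = 103° and angle B = 67°, so their sum is 170°.
Therefore angle C = 180° - 170° = 10°.

10 degrees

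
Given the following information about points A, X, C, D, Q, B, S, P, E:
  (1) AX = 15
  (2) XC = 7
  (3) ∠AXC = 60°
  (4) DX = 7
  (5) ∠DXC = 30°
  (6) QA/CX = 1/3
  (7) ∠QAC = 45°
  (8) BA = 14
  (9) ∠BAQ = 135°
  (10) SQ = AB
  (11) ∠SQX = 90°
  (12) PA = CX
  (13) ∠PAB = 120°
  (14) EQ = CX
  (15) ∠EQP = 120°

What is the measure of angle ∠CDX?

Step 1: By the law of cosines on triangle DXC: DC² = 7² + 7² − 2·7·7·cos(30°) = 13.13, so DC ≈ 3.62.
Step 2: By the inverse law of cosines on triangle CDX: cos(∠CDX) = (3.62² + 7² − 7²) / (2·3.62·7) = 13.13/50.73 = 0.2588, so ∠CDX = 75°.

Therefore, the measure of angle ∠CDX = 75°.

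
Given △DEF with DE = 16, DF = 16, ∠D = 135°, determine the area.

When two sides and the included angle are known, the area formula is (1/2)ab sin(C).
The height from one side to the opposite vertex is 16 sin(135°) = 8*sqrt(2).
Area = (1/2) * 16 * 8*sqrt(2) = 64*sqrt(2).

64*sqrt(2)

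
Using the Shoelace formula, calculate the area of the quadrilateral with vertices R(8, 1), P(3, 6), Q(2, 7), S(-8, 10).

Shoelace: sum of cross terms = 42, Area = (1/2)|42| = 21

21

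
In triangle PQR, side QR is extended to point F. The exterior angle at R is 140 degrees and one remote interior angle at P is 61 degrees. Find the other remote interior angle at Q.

The exterior angle theorem states that an exterior angle equals the sum of the two non-adjacent interior angles.
So 140 = 61 + angle Q, which gives angle Q = 140 - 61 = 79 degrees.

79 degrees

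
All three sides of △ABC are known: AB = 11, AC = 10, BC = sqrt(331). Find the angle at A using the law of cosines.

By the inverse law of cosines: cos(A) = (AB² + AC² - BC²) / (2 × AB × AC)
cos(A) = (11² + 10² - (sqrt(331))²) / (2 × 11 × 10)
cos(A) = (121 + 100 - (331)) / 220
cos(A) = -1/2
A = arccos(-1/2) = 120°

120°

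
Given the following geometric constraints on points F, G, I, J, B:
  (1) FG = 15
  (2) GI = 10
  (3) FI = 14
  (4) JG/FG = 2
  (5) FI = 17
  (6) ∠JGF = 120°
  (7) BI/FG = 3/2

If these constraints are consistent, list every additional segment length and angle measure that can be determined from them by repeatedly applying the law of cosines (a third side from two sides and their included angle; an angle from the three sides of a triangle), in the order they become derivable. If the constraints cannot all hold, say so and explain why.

These constraints are not satisfiable: (3) FI = 14 and (5) FI = 17 assign two different lengths to the same segment. No planar figure meets all of them, so nothing further can be derived.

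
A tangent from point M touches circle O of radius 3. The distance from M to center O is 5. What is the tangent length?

Let T be the point of tangency. Then OT ⊥ MT (radius ⊥ tangent).
In right triangle OTM: OM² = OT² + MT²
5² = 3² + MT²
MT² = 16, MT = 4

4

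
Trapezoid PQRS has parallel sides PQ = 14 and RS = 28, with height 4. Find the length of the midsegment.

The midsegment of a trapezoid = (base1 + base2) / 2
midsegment = (14 + 28) / 2
midsegment = 42 / 2
midsegment = 21

21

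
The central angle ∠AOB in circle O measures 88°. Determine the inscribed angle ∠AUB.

By the inscribed angle theorem, the inscribed angle is half the central angle.
Inscribed angle = 88° / 2 = 44°

44°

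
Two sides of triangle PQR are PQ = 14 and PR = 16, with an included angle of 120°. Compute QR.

When two sides and the included angle are known, the law of cosines gives the third side.
c^2 = a^2 + b^2 - 2ab cos(C) generalizes the Pythagorean theorem to non-right triangles.
Here: QR^2 = 196 + 256 - 448*(-1/2) = 676
QR = 26

26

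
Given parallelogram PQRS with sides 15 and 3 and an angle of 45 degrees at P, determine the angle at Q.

In a parallelogram, consecutive angles are supplementary (sum to 180°).
angle Q = 180 - angle P
angle Q = 180 - 45
angle Q = 135 degrees

135 degrees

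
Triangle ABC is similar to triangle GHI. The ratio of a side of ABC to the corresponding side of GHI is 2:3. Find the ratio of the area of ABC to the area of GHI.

The ratio of areas of similar triangles equals the square of the side ratio.
Side ratio = 2:3
Area ratio = (2/3)^2 = 4/9 = 4:9

4:9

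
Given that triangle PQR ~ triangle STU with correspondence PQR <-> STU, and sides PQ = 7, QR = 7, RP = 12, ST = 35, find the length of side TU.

k = 35/7 = 5. TU = 5 * 7 = 35.

35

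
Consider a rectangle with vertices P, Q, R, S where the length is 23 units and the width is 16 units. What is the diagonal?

d = sqrt(23^2 + 16^2) = sqrt(785)

sqrt(785)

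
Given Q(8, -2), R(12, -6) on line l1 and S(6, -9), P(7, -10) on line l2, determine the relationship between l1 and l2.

Slope of line 1: m1 = (-6 - -2)/(12 - 8) = -4/4 = -1
Slope of line 2: m2 = (-10 - -9)/(7 - 6) = -1/1 = -1
Two lines are parallel if and only if they have equal slopes (or both are vertical).
Here m1 = m2 = -1, confirming the lines are parallel.

Parallel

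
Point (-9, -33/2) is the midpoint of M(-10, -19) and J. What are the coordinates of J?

Using the midpoint formula: M = ((x1 + x2)/2, (y1 + y2)/2)
We know M = (-9, -33/2) and M = (-10, -19)
For x: -9 = (-10 + x2)/2, so x2 = 2*-9 - -10 = -8
For y: -33/2 = (-19 + y2)/2, so y2 = 2*-33/2 - -19 = -14
J = (-8, -14)

(-8, -14)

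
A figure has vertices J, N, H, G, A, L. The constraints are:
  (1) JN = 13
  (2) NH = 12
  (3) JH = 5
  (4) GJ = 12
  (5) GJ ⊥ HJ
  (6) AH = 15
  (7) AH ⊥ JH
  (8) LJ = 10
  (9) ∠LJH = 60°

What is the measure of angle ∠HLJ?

Step 1: By the law of cosines on triangle LJH: LH² = 10² + 5² − 2·10·5·cos(60°) = 75, so LH = 5·√3.
Step 2: By the inverse law of cosines on triangle HLJ: cos(∠HLJ) = ((5·√3)² + 10² − 5²) / (2·5·√3·10) = 150/173.21 = 0.866, so ∠HLJ = 30°.

Therefore, the measure of angle ∠HLJ = 30°.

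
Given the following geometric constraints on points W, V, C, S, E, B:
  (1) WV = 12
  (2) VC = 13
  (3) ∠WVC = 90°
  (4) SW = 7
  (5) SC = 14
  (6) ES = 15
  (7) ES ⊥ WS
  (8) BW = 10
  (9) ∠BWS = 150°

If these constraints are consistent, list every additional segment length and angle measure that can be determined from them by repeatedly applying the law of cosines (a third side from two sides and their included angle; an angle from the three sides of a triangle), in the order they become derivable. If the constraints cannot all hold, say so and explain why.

The constraints are consistent. Derivable facts, in order:
After 1 step:
- SB ≈ 16.44
- WC ≈ 17.69
- WE ≈ 16.55
After 2 steps:
- ∠BSW = 17.71°
- ∠CSW = 110.3°
- ∠CWS = 47.92°
- ∠CWV = 47.29°
- ∠EWS = 64.98°
- ∠SBW = 12.29°
- ∠SCW = 21.78°
- ∠SEW = 25.02°
- ∠VCW = 42.71°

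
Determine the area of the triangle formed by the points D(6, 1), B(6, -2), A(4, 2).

Shoelace: Area = (1/2)|6(-2-2) + 6(2-1) + 4(1--2)| = (1/2)(6) = 3

3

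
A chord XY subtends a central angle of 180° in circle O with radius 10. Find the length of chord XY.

Chord = 2(10) sin(90°) = 20

20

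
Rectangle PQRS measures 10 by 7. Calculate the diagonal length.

d = sqrt(10^2 + 7^2) = sqrt(149)

sqrt(149)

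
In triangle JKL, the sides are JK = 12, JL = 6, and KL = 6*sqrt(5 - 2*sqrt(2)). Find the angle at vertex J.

By the inverse law of cosines: cos(J) = (JK² + JL² - KL²) / (2 × JK × JL)
cos(J) = (12² + 6² - (6*sqrt(5 - 2*sqrt(2)))²) / (2 × 12 × 6)
cos(J) = (144 + 36 - (180 - 72*sqrt(2))) / 144
cos(J) = sqrt(2)/2
J = arccos(sqrt(2)/2) = 45°

45°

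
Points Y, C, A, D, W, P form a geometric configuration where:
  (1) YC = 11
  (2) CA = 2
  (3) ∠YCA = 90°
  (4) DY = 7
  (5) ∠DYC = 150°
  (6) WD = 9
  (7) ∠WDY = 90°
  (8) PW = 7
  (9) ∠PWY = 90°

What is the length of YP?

Step 1: By the law of cosines on triangle YDW: YW² = 7² + 9² − 2·7·9·cos(90°) = 130, so YW = √130.
Step 2: By the law of cosines on triangle YWP: YP² = √130² + 7² − 2·√130·7·cos(90°) = 179, so YP = √179.

Therefore, the length of YP = √179.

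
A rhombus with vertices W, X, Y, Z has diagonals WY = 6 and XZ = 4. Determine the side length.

Half-diagonals are 3 and 2. side = sqrt(3^2 + 2^2) = sqrt(13)

sqrt(13)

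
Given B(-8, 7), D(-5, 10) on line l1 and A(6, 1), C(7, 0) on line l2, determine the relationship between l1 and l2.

Slope of line 1: m1 = (10 - 7)/(-5 - -8) = 3/3 = 1
Slope of line 2: m2 = (0 - 1)/(7 - 6) = -1/1 = -1
Two lines are perpendicular when the product of their slopes is -1 (negative reciprocals).
m1 * m2 = (1) * (-1) = -1, confirming perpendicularity.

Perpendicular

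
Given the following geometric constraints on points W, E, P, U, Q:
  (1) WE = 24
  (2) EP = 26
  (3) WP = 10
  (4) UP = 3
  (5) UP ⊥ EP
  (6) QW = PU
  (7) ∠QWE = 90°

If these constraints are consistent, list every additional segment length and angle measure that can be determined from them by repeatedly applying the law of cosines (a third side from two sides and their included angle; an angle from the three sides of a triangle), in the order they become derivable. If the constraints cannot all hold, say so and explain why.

The constraints are consistent. Derivable facts, in order:
After 1 step:
- EQ = 3·√65
- EU ≈ 26.17
- ∠EPW = 67.38°
- ∠EWP = 90°
- ∠PEW = 22.62°
After 2 steps:
- ∠EQW = 82.87°
- ∠EUP = 83.42°
- ∠PEU = 6.58°
- ∠QEW = 7.13°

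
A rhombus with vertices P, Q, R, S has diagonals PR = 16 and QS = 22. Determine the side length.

In a rhombus, the diagonals bisect each other perpendicularly, creating four congruent right triangles.
Each triangle has legs 8 (half of 16) and 11 (half of 22).
The hypotenuse of each right triangle is a side of the rhombus:
side = sqrt(8^2 + 11^2) = sqrt(185)

sqrt(185)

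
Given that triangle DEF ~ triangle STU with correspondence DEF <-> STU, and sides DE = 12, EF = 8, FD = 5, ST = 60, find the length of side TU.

k = 60/12 = 5. TU = 5 * 8 = 40.

40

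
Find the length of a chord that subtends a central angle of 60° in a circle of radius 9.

Chord = 2(9) sin(30°) = 9

9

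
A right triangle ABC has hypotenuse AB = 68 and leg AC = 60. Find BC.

By the Pythagorean theorem: BC^2 = AB^2 - AC^2
BC^2 = 68^2 - 60^2 = 4624 - 3600 = 1024
BC = sqrt(1024) = 32

32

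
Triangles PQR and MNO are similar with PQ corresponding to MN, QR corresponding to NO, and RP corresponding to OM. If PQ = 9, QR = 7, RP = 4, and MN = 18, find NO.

Since the triangles are similar, the ratio of corresponding sides is constant.
Scale factor k = MN / PQ = 18 / 9 = 2
NO = k * QR = 2 * 7 = 14

14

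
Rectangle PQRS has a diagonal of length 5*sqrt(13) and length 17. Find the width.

The diagonal of a rectangle forms a right triangle with the two sides.
Rearranging the Pythagorean theorem: missing side = sqrt(d^2 - known^2).
= sqrt(325 - 289) = sqrt(36) = 6.

6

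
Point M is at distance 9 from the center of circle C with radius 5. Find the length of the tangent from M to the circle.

The tangent, radius, and line from the external point to the center form a right triangle.
The right angle is where the tangent meets the radius.
By the Pythagorean theorem: tangent² + 5² = 9²
tangent² = 81 - 25 = 56
tangent = 2*sqrt(14)

2*sqrt(14)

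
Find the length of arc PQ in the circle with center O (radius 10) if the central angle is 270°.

Arc length = 2π(10)(3/4) = 15*pi

15*pi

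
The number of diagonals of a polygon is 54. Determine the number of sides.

Using d = n(n - 3)/2, we solve 54 = n(n - 3)/2.
So n(n - 3) = 108.
Testing n = 12: 12 * 9 = 108 = 108. Correct.
The polygon has 12 sides.

12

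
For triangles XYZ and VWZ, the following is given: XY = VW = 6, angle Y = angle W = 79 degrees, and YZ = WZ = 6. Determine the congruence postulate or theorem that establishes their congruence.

The given information provides:
XY = VW = 6, angle Y = angle W = 79 degrees, and YZ = WZ = 6
This matches the SAS congruence theorem.
Two pairs of corresponding sides and the included angle are equal (Side-Angle-Side).

SAS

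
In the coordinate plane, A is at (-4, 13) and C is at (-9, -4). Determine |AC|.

d = sqrt((-5)^2 + (-17)^2) = sqrt(314)

sqrt(314)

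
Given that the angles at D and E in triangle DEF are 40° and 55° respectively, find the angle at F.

Let angle F = x. Then 40 + 55 + x = 180.
x = 180 - 95 = 85 degrees.

85 degrees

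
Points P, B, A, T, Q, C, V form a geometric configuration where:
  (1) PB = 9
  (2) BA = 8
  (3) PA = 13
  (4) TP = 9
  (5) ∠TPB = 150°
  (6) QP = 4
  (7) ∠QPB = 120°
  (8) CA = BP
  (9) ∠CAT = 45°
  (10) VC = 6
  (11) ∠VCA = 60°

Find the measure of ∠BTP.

Step 1: By the law of cosines on triangle TPB: TB² = 9² + 9² − 2·9·9·cos(150°) = 302.3, so TB ≈ 17.39.
Step 2: By the inverse law of cosines on triangle BTP: cos(∠BTP) = (17.39² + 9² − 9²) / (2·17.39·9) = 302.3/312.96 = 0.9659, so ∠BTP = 15°.

Therefore, the measure of angle ∠BTP = 15°.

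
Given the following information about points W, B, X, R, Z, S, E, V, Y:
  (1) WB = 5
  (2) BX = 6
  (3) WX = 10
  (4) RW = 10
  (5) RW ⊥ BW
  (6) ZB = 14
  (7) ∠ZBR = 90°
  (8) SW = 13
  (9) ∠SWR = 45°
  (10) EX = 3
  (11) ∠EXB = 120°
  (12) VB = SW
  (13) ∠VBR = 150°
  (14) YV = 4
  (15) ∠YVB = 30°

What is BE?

Step 1: By the law of cosines on triangle BXE: BE² = 6² + 3² − 2·6·3·cos(120°) = 63, so BE = 3·√7.

Therefore, the length of BE = 3·√7.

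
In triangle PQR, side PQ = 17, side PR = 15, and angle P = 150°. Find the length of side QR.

When two sides and the included angle are known, the law of cosines gives the third side.
c^2 = a^2 + b^2 - 2ab cos(C) generalizes the Pythagorean theorem to non-right triangles.
Here: QR^2 = 289 + 225 - 510*(-sqrt(3)/2) = 255*sqrt(3) + 514
QR = sqrt(255*sqrt(3) + 514)

sqrt(255*sqrt(3) + 514)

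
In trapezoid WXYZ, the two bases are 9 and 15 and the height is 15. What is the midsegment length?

midsegment = (9 + 15) / 2 = 24 / 2 = 12

12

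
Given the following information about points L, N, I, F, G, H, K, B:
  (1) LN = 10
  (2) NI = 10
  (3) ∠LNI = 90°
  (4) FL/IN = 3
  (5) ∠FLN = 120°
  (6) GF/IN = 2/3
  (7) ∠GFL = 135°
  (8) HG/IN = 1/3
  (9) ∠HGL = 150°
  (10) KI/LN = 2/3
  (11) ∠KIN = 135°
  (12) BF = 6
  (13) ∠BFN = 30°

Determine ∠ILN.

Step 1: By the law of cosines on triangle LNI: LI² = 10² + 10² − 2·10·10·cos(90°) = 200, so LI = 10·√2.
Step 2: By the inverse law of cosines on triangle ILN: cos(∠ILN) = ((10·√2)² + 10² − 10²) / (2·10·√2·10) = 200/282.84 = 0.7071, so ∠ILN = 45°.

Therefore, the measure of angle ∠ILN = 45°.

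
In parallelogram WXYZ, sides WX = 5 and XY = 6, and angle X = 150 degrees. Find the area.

Area = a * b * sin(theta)
Area = 5 * 6 * sin(150 degrees)
Area = 30 * 1/2
Area = 15

15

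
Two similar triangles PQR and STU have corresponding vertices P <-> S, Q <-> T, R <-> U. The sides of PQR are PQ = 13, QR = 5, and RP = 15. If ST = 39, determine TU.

k = 39/13 = 3. TU = 3 * 5 = 15.

15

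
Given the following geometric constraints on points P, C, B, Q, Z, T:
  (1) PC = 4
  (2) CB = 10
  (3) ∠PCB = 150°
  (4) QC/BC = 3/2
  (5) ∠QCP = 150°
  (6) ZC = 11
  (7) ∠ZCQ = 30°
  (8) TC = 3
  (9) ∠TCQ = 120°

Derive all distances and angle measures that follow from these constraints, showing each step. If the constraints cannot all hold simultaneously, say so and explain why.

The constraints are consistent.

From the given relations:
  QC = 3/2·BC = 3/2·10 = 15

Step 1: From PC = 4, CB = 10, and ∠PCB = 150°, by the law of cosines:
  PB² = PC² + CB² - 2·PC·CB·cos(150°) = 16 + 100 + 69.28 = 185.3
  PB ≈ 13.61

Step 2: From PC = 4, CQ = 15, and ∠PCQ = 150°, by the law of cosines:
  PQ² = PC² + CQ² - 2·PC·CQ·cos(150°) = 16 + 225 + 103.9 = 344.9
  PQ ≈ 18.57

Step 3: From QC = 15, CZ = 11, and ∠QCZ = 30°, by the law of cosines:
  QZ² = QC² + CZ² - 2·QC·CZ·cos(30°) = 225 + 121 - 285.8 = 60.21
  QZ ≈ 7.76

Step 4: From QC = 15, CT = 3, and ∠QCT = 120°, by the law of cosines:
  QT² = QC² + CT² - 2·QC·CT·cos(120°) = 225 + 9 + 45 = 279
  QT = 3·√31

Step 5: From PB = 13.61, PC = 4, BC = 10, by the inverse law of cosines:
  cos(∠BPC) = (PB² + PC² - BC²) / (2·PB·PC)
  ∠BPC = 21.55°

Step 6: From PC = 4, PQ = 18.57, CQ = 15, by the inverse law of cosines:
  cos(∠CPQ) = (PC² + PQ² - CQ²) / (2·PC·PQ)
  ∠CPQ = 23.82°

Step 7: From BC = 10, BP = 13.61, CP = 4, by the inverse law of cosines:
  cos(∠CBP) = (BC² + BP² - CP²) / (2·BC·BP)
  ∠CBP = 8.45°

Step 8: From QC = 15, QP = 18.57, CP = 4, by the inverse law of cosines:
  cos(∠CQP) = (QC² + QP² - CP²) / (2·QC·QP)
  ∠CQP = 6.18°

Step 9: From QC = 15, QT = 3·√31, CT = 3, by the inverse law of cosines:
  cos(∠CQT) = (QC² + QT² - CT²) / (2·QC·QT)
  ∠CQT = 8.95°

Step 10: From QC = 15, QZ = 7.76, CZ = 11, by the inverse law of cosines:
  cos(∠CQZ) = (QC² + QZ² - CZ²) / (2·QC·QZ)
  ∠CQZ = 45.14°

Step 11: From ZC = 11, ZQ = 7.76, CQ = 15, by the inverse law of cosines:
  cos(∠CZQ) = (ZC² + ZQ² - CQ²) / (2·ZC·ZQ)
  ∠CZQ = 104.86°

Step 12: From TC = 3, TQ = 3·√31, CQ = 15, by the inverse law of cosines:
  cos(∠CTQ) = (TC² + TQ² - CQ²) / (2·TC·TQ)
  ∠CTQ = 51.05°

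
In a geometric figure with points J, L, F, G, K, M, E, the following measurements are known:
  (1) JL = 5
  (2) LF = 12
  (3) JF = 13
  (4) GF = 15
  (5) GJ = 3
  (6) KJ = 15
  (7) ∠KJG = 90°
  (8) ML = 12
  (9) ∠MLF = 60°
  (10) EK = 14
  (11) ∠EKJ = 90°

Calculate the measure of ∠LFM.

Step 1: By the law of cosines on triangle FLM: FM² = 12² + 12² − 2·12·12·cos(60°) = 144, so FM = 12.
Step 2: By the inverse law of cosines on triangle LFM: cos(∠LFM) = (12² + 12² − 12²) / (2·12·12) = 144/288 = 0.5, so ∠LFM = 60°.

Therefore, the measure of angle ∠LFM = 60°.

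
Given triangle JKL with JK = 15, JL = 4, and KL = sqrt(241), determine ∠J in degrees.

cos(J) = (15² + 4² - (sqrt(241))²) / (2 × 15 × 4) = 0, so J = arccos(0) = 90°.

90°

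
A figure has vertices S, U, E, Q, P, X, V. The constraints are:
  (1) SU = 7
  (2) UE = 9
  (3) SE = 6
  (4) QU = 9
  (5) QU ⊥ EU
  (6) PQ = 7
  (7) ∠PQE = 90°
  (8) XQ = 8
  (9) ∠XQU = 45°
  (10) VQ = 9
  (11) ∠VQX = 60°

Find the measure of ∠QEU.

Step 1: By the law of cosines on triangle EUQ: EQ² = 9² + 9² − 2·9·9·cos(90°) = 162, so EQ = 9·√2.
Step 2: By the inverse law of cosines on triangle QEU: cos(∠QEU) = ((9·√2)² + 9² − 9²) / (2·9·√2·9) = 162/229.1 = 0.7071, so ∠QEU = 45°.

Therefore, the measure of angle ∠QEU = 45°.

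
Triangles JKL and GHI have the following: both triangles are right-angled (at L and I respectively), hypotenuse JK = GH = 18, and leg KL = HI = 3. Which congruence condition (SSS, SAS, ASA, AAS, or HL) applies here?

Consider the given information: both triangles are right-angled (at L and I respectively), hypotenuse JK = GH = 18, and leg KL = HI = 3
This is not SSS or SAS: SSS requires all three pairs of sides, but we don't have that. SAS requires two sides and the included angle between them.
The correct criterion is HL. The hypotenuse and one leg of two right triangles are equal (Hypotenuse-Leg).

HL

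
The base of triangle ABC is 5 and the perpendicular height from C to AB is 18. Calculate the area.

Area = (1/2) * base * height
Area = (1/2) * 5 * 18
Area = 45

45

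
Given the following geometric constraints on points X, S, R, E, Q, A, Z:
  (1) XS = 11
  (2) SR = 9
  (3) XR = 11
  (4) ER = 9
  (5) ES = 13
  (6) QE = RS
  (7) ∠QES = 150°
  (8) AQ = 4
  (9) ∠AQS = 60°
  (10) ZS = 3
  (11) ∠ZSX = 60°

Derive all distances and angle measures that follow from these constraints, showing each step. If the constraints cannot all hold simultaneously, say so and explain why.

The constraints are consistent.

From the given relations:
  QE = RS = 9

Step 1: From XS = 11, SZ = 3, and ∠XSZ = 60°, by the law of cosines:
  XZ² = XS² + SZ² - 2·XS·SZ·cos(60°) = 121 + 9 - 33 = 97
  XZ = √97

Step 2: From SE = 13, EQ = 9, and ∠SEQ = 150°, by the law of cosines:
  SQ² = SE² + EQ² - 2·SE·EQ·cos(150°) = 169 + 81 + 202.6 = 452.6
  SQ ≈ 21.28

Step 3: From XR = 11, XS = 11, RS = 9, by the inverse law of cosines:
  cos(∠RXS) = (XR² + XS² - RS²) / (2·XR·XS)
  ∠RXS = 48.3°

Step 4: From SE = 13, SR = 9, ER = 9, by the inverse law of cosines:
  cos(∠ESR) = (SE² + SR² - ER²) / (2·SE·SR)
  ∠ESR = 43.76°

Step 5: From SR = 9, SX = 11, RX = 11, by the inverse law of cosines:
  cos(∠RSX) = (SR² + SX² - RX²) / (2·SR·SX)
  ∠RSX = 65.85°

Step 6: From RE = 9, RS = 9, ES = 13, by the inverse law of cosines:
  cos(∠ERS) = (RE² + RS² - ES²) / (2·RE·RS)
  ∠ERS = 92.48°

Step 7: From RS = 9, RX = 11, SX = 11, by the inverse law of cosines:
  cos(∠SRX) = (RS² + RX² - SX²) / (2·RS·RX)
  ∠SRX = 65.85°

Step 8: From ER = 9, ES = 13, RS = 9, by the inverse law of cosines:
  cos(∠RES) = (ER² + ES² - RS²) / (2·ER·ES)
  ∠RES = 43.76°

Step 9: From SQ = 21.28, QA = 4, and ∠SQA = 60°, by the law of cosines:
  SA² = SQ² + QA² - 2·SQ·QA·cos(60°) = 452.6 + 16 - 85.1 = 383.5
  SA ≈ 19.58

Step 10: From XS = 11, XZ = √97, SZ = 3, by the inverse law of cosines:
  cos(∠SXZ) = (XS² + XZ² - SZ²) / (2·XS·XZ)
  ∠SXZ = 15.3°

Step 11: From SE = 13, SQ = 21.28, EQ = 9, by the inverse law of cosines:
  cos(∠ESQ) = (SE² + SQ² - EQ²) / (2·SE·SQ)
  ∠ESQ = 12.21°

Step 12: From QE = 9, QS = 21.28, ES = 13, by the inverse law of cosines:
  cos(∠EQS) = (QE² + QS² - ES²) / (2·QE·QS)
  ∠EQS = 17.79°

Step 13: From ZS = 3, ZX = √97, SX = 11, by the inverse law of cosines:
  cos(∠SZX) = (ZS² + ZX² - SX²) / (2·ZS·ZX)
  ∠SZX = 104.7°

Step 14: From SA = 19.58, SQ = 21.28, AQ = 4, by the inverse law of cosines:
  cos(∠ASQ) = (SA² + SQ² - AQ²) / (2·SA·SQ)
  ∠ASQ = 10.19°

Step 15: From AQ = 4, AS = 19.58, QS = 21.28, by the inverse law of cosines:
  cos(∠QAS) = (AQ² + AS² - QS²) / (2·AQ·AS)
  ∠QAS = 109.81°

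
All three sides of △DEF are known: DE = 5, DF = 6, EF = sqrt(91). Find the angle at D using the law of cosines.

By the inverse law of cosines: cos(D) = (DE² + DF² - EF²) / (2 × DE × DF)
cos(D) = (5² + 6² - (sqrt(91))²) / (2 × 5 × 6)
cos(D) = (25 + 36 - (91)) / 60
cos(D) = -1/2
D = arccos(-1/2) = 120°

120°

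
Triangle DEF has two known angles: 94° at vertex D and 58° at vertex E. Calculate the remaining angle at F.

By the triangle angle sum property, the three interior angles of any triangle add up to 180°.
We know angle D = 94° and angle E = 58°, so their sum is 152°.
Therefore angle F = 180° - 152° = 28°.

28 degrees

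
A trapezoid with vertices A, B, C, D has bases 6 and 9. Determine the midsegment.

The midsegment (median) of a trapezoid connects the midpoints of the non-parallel sides.
Its length is the average of the two bases: (6 + 9) / 2 = 15/2.

15/2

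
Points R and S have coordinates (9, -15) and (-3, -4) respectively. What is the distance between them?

d = sqrt((-3 - 9)^2 + (-4 - -15)^2)
d = sqrt(-12^2 + 11^2)
d = sqrt(144 + 121)
d = sqrt(265)

sqrt(265)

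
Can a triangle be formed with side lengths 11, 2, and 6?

The longest side is 11. The other two sides sum to 2 + 6 = 8.
Since 8 ≤ 11, the two shorter sides cannot reach around to close the triangle.

No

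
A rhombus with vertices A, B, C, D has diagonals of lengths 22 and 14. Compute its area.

The diagonals of a rhombus divide it into four right triangles.
Each triangle has legs 22/ 2 = 11 and 14/2 = 7, so each has area (1/2)*11*7 = 77/2.
Four such triangles give total area = (d1 * d2) / 2 = 154.

154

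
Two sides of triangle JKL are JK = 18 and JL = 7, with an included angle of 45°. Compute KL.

When two sides and the included angle are known, the law of cosines gives the third side.
c^2 = a^2 + b^2 - 2ab cos(C) generalizes the Pythagorean theorem to non-right triangles.
Here: KL^2 = 324 + 49 - 252*(sqrt(2)/2) = 373 - 126*sqrt(2)
KL = sqrt(373 - 126*sqrt(2))

sqrt(373 - 126*sqrt(2))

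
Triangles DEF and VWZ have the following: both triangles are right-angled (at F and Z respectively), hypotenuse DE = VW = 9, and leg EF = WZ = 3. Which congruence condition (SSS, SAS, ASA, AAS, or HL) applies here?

Consider the given information: both triangles are right-angled (at F and Z respectively), hypotenuse DE = VW = 9, and leg EF = WZ = 3
This is not SSS or ASA: SSS requires all three pairs of sides, but we don't have that. ASA requires two angles and the side between them.
The correct criterion is HL. The hypotenuse and one leg of two right triangles are equal (Hypotenuse-Leg).

HL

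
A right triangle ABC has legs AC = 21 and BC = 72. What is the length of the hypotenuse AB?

AB = sqrt(21^2 + 72^2) = sqrt(5625) = 75

75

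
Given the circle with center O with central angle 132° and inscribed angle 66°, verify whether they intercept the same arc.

By the inscribed angle theorem, if both angles subtend the same arc, the inscribed angle must be half the central angle.
Half of 132° = 66°, which equals the given inscribed angle of 66°.
Therefore, yes, they correspond to the same arc.

Yes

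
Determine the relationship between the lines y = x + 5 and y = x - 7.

Slope of line 1: m1 = 1
Slope of line 2: m2 = 1
Two lines are parallel if and only if they have equal slopes (or both are vertical).
Here m1 = m2 = 1, confirming the lines are parallel.

Parallel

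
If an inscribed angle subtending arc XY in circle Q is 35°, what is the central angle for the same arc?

By the inscribed angle theorem, the central angle is twice the inscribed angle.
Central angle = 2 × 35° = 70°

70°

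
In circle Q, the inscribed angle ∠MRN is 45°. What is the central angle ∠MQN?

The inscribed angle theorem states that a central angle is always twice any inscribed angle that subtends the same arc.
Since the inscribed angle is 45°, the central angle = 2 × 45° = 90°.

90°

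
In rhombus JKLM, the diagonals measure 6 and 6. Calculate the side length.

The diagonals of a rhombus bisect each other at right angles.
Half-diagonals: 6/2 = 3 and 6/2 = 3
side = sqrt(3^2 + 3^2)
side = sqrt(9 + 9)
side = sqrt(18) = 3*sqrt(2)

3*sqrt(2)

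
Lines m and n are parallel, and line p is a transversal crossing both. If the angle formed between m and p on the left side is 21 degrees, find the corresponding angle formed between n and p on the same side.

When a transversal crosses parallel lines, angles in the same position at each intersection are called corresponding angles.
These are always equal, so the answer is 21 degrees.

21 degrees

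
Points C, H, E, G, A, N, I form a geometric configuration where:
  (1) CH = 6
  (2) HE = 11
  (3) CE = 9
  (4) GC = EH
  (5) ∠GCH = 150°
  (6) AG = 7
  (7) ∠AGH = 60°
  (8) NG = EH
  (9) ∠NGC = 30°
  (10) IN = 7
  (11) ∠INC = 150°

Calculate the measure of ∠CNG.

From the given relations: NG = EH = 11; GC = EH = 11.
Step 1: By the law of cosines on triangle NGC: NC² = 11² + 11² − 2·11·11·cos(30°) = 32.42, so NC ≈ 5.69.
Step 2: By the inverse law of cosines on triangle CNG: cos(∠CNG) = (5.69² + 11² − 11²) / (2·5.69·11) = 32.42/125.27 = 0.2588, so ∠CNG = 75°.

Therefore, the measure of angle ∠CNG = 75°.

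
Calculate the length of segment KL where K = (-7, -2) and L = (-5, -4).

The horizontal distance is |-5 - -7| = 2 and the vertical distance is |-4 - -2| = 2.
By the Pythagorean theorem, d = sqrt(2^2 + 2^2) = sqrt(8) = 2*sqrt(2).

2*sqrt(2)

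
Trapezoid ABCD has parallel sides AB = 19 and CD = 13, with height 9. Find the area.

A trapezoid's area equals the midsegment times the height.
The midsegment is (19 + 13) / 2 = 16.
Area = 16 * 9 = 144.

144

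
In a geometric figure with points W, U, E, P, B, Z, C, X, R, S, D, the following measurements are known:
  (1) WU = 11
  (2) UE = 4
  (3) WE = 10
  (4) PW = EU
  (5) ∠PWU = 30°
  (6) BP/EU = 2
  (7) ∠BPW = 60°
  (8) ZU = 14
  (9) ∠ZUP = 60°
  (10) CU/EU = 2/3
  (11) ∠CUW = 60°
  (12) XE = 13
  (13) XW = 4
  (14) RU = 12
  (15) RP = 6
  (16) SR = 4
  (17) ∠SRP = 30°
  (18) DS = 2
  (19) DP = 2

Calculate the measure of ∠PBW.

From the given relations: BP = 2·EU = 2·4 = 8; PW = EU = 4.
Step 1: By the law of cosines on triangle BPW: BW² = 8² + 4² − 2·8·4·cos(60°) = 48, so BW = 4·√3.
Step 2: By the inverse law of cosines on triangle PBW: cos(∠PBW) = (8² + (4·√3)² − 4²) / (2·8·4·√3) = 96/110.85 = 0.866, so ∠PBW = 30°.

Therefore, the measure of angle ∠PBW = 30°.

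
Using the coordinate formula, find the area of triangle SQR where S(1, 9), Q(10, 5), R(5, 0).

Shoelace: Area = (1/2)|1(5-0) + 10(0-9) + 5(9-5)| = (1/2)(65) = 65/2

65/2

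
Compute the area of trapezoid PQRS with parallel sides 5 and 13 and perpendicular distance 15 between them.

A trapezoid's area equals the midsegment times the height.
The midsegment is (5 + 13) / 2 = 9.
Area = 9 * 15 = 135.

135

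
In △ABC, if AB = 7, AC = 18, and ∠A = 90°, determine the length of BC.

By the law of cosines: BC^2 = AB^2 + AC^2 - 2*AB*AC*cos(A)
BC^2 = 7^2 + 18^2 - 2*7*18*cos(90°)
BC^2 = 49 + 324 - 252*(0)
BC^2 = 373
BC = sqrt(373)

sqrt(373)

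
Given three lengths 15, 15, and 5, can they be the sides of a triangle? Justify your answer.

Yes.
The triangle inequality requires that the sum of any two sides exceeds the third.
Here 5 + 15 = 20 > 15, so the condition is met.

Yes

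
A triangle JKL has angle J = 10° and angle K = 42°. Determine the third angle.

The interior angles sum to 180°: angle L = 180 - 10 - 42 = 128°.
The triangle is obtuse (angles 10°, 42°, 128°).

128 degrees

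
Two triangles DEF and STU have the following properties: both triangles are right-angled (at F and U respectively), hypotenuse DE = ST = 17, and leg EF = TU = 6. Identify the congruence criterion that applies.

The given information matches HL: The hypotenuse and one leg of two right triangles are equal (Hypotenuse-Leg).

HL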